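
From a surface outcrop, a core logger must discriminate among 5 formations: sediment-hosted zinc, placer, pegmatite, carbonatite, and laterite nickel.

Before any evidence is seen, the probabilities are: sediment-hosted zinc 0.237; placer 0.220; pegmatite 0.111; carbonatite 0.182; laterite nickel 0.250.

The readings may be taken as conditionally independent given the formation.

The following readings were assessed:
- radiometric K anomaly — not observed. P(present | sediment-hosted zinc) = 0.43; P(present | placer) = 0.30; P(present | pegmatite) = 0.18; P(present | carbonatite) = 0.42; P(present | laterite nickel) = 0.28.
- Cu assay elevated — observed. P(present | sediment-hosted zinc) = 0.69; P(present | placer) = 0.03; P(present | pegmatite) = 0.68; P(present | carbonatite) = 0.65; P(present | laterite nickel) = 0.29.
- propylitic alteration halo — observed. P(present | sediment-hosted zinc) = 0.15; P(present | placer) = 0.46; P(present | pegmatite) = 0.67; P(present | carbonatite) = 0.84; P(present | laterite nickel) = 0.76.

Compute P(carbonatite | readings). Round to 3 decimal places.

For each hypothesis, the unnormalized posterior weight is prior × product of the reading likelihoods (using 1 − P(present | H) for each absent reading):
  sediment-hosted zinc: 0.237 × (1 − 0.43) × 0.69 × 0.15 = 0.013982
  placer: 0.220 × (1 − 0.30) × 0.03 × 0.46 = 0.0021252
  pegmatite: 0.111 × (1 − 0.18) × 0.68 × 0.67 = 0.041469
  carbonatite: 0.182 × (1 − 0.42) × 0.65 × 0.84 = 0.057636
  laterite nickel: 0.250 × (1 − 0.28) × 0.29 × 0.76 = 0.039672
Marginal likelihood of the evidence = 0.15488.
P(carbonatite | evidence) = 0.057636 / 0.15488 ≈ 0.372.

0.372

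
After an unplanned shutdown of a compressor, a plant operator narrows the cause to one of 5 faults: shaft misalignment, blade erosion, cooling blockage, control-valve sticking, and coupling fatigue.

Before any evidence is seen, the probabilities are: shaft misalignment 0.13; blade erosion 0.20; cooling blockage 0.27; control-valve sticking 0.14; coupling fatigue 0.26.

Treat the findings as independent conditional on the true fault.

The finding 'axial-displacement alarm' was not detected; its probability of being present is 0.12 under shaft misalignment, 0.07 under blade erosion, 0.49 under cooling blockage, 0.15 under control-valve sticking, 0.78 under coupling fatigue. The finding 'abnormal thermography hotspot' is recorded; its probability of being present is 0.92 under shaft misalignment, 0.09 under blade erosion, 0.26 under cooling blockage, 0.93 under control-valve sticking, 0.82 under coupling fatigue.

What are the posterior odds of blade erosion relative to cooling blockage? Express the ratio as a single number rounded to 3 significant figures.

0.468

Unnormalized posterior weight (prior times the finding likelihoods) for each of the two hypotheses (using 1 − P(present | H) for each absent finding):
  blade erosion: 0.20 × (1 − 0.07) × 0.09 = 0.01674
  cooling blockage: 0.27 × (1 − 0.49) × 0.26 = 0.035802
Posterior odds = 0.01674 / 0.035802 ≈ 0.468.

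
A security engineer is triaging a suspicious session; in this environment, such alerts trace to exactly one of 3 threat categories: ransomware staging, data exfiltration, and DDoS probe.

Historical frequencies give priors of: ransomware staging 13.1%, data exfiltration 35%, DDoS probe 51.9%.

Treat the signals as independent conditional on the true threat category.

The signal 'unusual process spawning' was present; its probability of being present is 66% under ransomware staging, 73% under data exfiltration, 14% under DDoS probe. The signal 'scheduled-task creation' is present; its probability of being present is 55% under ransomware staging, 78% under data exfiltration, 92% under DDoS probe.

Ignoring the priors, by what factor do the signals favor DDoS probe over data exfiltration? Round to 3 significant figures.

The Bayes factor is the ratio of the joint likelihoods of the signal pattern under the two hypotheses.
  DDoS probe: 0.14 × 0.92 = 0.1288
  data exfiltration: 0.73 × 0.78 = 0.5694
Bayes factor = 0.1288 / 0.5694 ≈ 0.226

0.226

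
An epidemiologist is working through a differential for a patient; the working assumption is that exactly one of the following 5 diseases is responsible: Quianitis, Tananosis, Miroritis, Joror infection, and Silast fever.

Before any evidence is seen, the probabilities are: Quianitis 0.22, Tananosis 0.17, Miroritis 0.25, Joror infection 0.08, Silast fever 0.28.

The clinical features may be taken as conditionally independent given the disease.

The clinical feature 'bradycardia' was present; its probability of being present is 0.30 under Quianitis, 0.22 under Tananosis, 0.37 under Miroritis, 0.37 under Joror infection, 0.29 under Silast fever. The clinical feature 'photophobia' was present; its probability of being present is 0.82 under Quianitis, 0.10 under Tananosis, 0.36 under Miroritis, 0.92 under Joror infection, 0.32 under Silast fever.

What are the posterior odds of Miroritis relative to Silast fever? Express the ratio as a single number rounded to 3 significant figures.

1.28

Unnormalized posterior weight (prior times the clinical feature likelihoods) for each of the two hypotheses:
  Miroritis: 0.25 × 0.37 × 0.36 = 0.0333
  Silast fever: 0.28 × 0.29 × 0.32 = 0.025984
Odds(Miroritis : Silast fever) = 0.0333 / 0.025984 ≈ 1.28.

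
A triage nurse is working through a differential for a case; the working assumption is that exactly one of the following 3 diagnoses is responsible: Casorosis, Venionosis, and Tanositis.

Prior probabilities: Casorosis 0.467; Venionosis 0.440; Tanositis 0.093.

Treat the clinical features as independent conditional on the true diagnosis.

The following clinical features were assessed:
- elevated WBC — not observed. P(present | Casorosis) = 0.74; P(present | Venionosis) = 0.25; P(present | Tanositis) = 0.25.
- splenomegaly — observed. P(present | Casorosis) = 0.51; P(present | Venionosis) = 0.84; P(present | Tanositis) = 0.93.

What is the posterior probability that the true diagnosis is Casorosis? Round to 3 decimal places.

0.153

For each hypothesis, the unnormalized posterior weight is prior × product of the clinical feature likelihoods (using 1 − P(present | H) for each absent clinical feature):
  Casorosis: 0.467 × (1 − 0.74) × 0.51 = 0.061924
  Venionosis: 0.440 × (1 − 0.25) × 0.84 = 0.2772
  Tanositis: 0.093 × (1 − 0.25) × 0.93 = 0.064868
Normalizing constant Z = 0.061924 + 0.2772 + 0.064868 = 0.40399.
P(Casorosis | evidence) = 0.061924 / 0.40399 ≈ 0.153.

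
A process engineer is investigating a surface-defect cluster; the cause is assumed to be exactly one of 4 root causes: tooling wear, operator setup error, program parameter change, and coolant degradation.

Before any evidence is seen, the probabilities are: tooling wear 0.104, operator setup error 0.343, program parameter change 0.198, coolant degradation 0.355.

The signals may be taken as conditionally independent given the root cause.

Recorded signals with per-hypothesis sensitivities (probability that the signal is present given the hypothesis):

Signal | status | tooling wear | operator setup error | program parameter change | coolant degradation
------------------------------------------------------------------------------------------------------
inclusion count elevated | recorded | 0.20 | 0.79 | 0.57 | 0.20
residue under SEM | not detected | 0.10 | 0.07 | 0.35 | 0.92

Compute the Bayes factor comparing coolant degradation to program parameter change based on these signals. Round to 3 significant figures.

0.0432

Take the product of per-signal likelihoods under each hypothesis (using 1 − P(present | H) for each absent signal), then divide.
  coolant degradation: 0.20 × (1 − 0.92) = 0.016
  program parameter change: 0.57 × (1 − 0.35) = 0.3705
Bayes factor = 0.016 / 0.3705 ≈ 0.0432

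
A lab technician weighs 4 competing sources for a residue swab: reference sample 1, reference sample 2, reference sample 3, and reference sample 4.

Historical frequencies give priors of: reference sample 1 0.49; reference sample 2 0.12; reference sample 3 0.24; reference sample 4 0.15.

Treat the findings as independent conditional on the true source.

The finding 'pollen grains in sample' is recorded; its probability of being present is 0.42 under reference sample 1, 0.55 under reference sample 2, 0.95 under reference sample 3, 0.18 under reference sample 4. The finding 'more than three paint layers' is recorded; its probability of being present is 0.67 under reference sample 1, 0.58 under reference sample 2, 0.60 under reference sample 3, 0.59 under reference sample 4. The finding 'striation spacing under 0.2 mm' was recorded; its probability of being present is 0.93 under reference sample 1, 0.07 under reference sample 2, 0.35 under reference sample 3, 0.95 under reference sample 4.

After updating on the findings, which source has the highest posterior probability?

For each hypothesis, the unnormalized posterior weight is prior × product of the finding likelihoods:
  reference sample 1: 0.49 × 0.42 × 0.67 × 0.93 = 0.12823
  reference sample 2: 0.12 × 0.55 × 0.58 × 0.07 = 0.0026796
  reference sample 3: 0.24 × 0.95 × 0.60 × 0.35 = 0.04788
  reference sample 4: 0.15 × 0.18 × 0.59 × 0.95 = 0.015133
Normalizing constant Z = 0.12823 + 0.0026796 + 0.04788 + 0.015133 = 0.19393.
P(reference sample 1 | evidence) ≈ 0.12823 / 0.19393 ≈ 0.661
P(reference sample 2 | evidence) ≈ 0.0026796 / 0.19393 ≈ 0.014
P(reference sample 3 | evidence) ≈ 0.04788 / 0.19393 ≈ 0.247
P(reference sample 4 | evidence) ≈ 0.015133 / 0.19393 ≈ 0.078
The largest is 0.661, so reference sample 1 is most probable.

reference sample 1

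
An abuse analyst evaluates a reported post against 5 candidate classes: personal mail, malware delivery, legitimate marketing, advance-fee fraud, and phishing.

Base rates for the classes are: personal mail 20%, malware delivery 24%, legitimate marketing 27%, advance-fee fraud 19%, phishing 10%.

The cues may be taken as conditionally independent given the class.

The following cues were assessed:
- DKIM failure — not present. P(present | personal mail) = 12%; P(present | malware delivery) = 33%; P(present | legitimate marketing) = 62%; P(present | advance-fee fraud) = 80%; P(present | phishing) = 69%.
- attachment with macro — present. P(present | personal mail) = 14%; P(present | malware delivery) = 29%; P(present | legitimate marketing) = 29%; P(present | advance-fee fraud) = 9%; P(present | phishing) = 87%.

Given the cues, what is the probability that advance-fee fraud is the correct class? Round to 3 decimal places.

Multiply each prior by the joint likelihood of the cue pattern (using 1 − P(present | H) for each absent cue):
  personal mail: 0.20 × (1 − 0.12) × 0.14 = 0.02464
  malware delivery: 0.24 × (1 − 0.33) × 0.29 = 0.046632
  legitimate marketing: 0.27 × (1 − 0.62) × 0.29 = 0.029754
  advance-fee fraud: 0.19 × (1 − 0.80) × 0.09 = 0.00342
  phishing: 0.10 × (1 − 0.69) × 0.87 = 0.02697
Marginal likelihood of the evidence = 0.13142.
P(advance-fee fraud | evidence) = 0.00342 / 0.13142 ≈ 0.026.

0.026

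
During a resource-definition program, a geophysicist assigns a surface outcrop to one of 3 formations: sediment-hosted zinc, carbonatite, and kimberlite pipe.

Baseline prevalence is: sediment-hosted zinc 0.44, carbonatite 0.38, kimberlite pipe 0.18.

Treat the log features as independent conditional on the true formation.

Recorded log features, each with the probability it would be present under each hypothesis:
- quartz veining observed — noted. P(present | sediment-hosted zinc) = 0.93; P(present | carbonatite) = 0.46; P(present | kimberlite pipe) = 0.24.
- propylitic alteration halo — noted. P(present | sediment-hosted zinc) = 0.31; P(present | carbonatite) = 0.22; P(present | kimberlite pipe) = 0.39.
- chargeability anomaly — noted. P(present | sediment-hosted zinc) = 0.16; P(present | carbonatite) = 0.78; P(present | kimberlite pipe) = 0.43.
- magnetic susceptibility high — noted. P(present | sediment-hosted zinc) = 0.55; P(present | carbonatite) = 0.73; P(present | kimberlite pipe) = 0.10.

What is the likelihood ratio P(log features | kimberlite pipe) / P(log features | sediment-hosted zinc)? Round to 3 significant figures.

Take the product of per-log feature likelihoods under each hypothesis, then divide.
  kimberlite pipe: 0.24 × 0.39 × 0.43 × 0.10 = 0.0040248
  sediment-hosted zinc: 0.93 × 0.31 × 0.16 × 0.55 = 0.02537
Bayes factor = 0.0040248 / 0.02537 ≈ 0.159

0.159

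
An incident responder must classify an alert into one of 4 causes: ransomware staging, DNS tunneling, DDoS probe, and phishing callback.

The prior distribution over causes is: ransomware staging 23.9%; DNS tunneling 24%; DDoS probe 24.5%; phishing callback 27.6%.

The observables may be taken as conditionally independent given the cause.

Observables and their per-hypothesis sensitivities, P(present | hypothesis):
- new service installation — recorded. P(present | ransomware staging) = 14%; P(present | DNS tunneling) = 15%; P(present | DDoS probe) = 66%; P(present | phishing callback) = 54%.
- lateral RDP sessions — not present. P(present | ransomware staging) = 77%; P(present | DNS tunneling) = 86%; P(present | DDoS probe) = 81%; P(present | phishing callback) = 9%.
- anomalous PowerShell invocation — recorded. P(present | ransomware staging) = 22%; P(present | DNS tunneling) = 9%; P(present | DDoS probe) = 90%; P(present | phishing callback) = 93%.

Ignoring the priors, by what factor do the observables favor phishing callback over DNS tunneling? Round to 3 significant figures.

242

The Bayes factor is the ratio of the joint likelihoods of the observable pattern under the two hypotheses (using 1 − P(present | H) for each absent observable).
  phishing callback: 0.54 × (1 − 0.09) × 0.93 = 0.457
  DNS tunneling: 0.15 × (1 − 0.86) × 0.09 = 0.00189
Bayes factor = 0.457 / 0.00189 ≈ 242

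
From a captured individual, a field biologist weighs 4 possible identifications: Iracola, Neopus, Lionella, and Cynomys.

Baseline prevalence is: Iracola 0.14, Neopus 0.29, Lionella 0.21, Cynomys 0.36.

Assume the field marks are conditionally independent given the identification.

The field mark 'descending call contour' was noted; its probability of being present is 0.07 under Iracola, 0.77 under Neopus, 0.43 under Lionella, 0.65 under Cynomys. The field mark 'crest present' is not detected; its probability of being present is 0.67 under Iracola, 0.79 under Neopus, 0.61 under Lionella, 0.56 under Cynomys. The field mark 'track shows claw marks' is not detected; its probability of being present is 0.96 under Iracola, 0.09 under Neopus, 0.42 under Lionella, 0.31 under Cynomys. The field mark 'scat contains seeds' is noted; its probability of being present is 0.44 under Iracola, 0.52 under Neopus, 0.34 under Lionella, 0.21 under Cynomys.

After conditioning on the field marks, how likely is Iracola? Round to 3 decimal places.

0.001

By Bayes' rule with conditional independence, the unnormalized weight for each hypothesis is prior × ∏ likelihoods (using 1 − P(present | H) for each absent field mark):
  Iracola: 0.14 × 0.07 × (1 − 0.67) × (1 − 0.96) × 0.44 = 5.6918e-05
  Neopus: 0.29 × 0.77 × (1 − 0.79) × (1 − 0.09) × 0.52 = 0.02219
  Lionella: 0.21 × 0.43 × (1 − 0.61) × (1 − 0.42) × 0.34 = 0.0069448
  Cynomys: 0.36 × 0.65 × (1 − 0.56) × (1 − 0.31) × 0.21 = 0.014919
Normalizing constant Z = 5.6918e-05 + 0.02219 + 0.0069448 + 0.014919 = 0.04411.
P(Iracola | evidence) = 5.6918e-05 / 0.04411 ≈ 0.001.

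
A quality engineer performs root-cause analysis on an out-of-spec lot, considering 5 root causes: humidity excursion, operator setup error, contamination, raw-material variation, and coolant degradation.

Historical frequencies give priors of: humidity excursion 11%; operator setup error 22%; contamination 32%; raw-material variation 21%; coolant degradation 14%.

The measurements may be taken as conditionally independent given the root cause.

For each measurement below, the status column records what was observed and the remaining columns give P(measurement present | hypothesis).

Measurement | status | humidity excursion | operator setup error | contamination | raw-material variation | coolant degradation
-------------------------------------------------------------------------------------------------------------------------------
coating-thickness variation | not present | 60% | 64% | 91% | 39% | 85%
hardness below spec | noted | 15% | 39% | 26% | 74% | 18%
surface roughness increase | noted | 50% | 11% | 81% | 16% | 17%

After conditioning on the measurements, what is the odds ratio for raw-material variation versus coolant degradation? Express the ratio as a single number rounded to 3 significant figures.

The normalizing constant cancels in an odds ratio, so compute prior × likelihood for the two hypotheses only (using 1 − P(present | H) for each absent measurement):
  raw-material variation: 0.21 × (1 − 0.39) × 0.74 × 0.16 = 0.015167
  coolant degradation: 0.14 × (1 − 0.85) × 0.18 × 0.17 = 0.0006426
Odds(raw-material variation : coolant degradation) = 0.015167 / 0.0006426 ≈ 23.6.

23.6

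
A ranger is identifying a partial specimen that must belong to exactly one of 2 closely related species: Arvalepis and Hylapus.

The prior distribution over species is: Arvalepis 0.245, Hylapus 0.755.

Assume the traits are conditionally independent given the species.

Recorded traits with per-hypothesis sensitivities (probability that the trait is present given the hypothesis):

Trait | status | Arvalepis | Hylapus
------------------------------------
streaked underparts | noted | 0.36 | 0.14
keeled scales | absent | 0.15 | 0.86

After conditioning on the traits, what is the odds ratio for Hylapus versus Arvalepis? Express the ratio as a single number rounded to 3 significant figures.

0.197

Unnormalized posterior weight (prior times the trait likelihoods) for each of the two hypotheses (using 1 − P(present | H) for each absent trait):
  Hylapus: 0.755 × 0.14 × (1 − 0.86) = 0.014798
  Arvalepis: 0.245 × 0.36 × (1 − 0.15) = 0.07497
Posterior odds = 0.014798 / 0.07497 ≈ 0.197.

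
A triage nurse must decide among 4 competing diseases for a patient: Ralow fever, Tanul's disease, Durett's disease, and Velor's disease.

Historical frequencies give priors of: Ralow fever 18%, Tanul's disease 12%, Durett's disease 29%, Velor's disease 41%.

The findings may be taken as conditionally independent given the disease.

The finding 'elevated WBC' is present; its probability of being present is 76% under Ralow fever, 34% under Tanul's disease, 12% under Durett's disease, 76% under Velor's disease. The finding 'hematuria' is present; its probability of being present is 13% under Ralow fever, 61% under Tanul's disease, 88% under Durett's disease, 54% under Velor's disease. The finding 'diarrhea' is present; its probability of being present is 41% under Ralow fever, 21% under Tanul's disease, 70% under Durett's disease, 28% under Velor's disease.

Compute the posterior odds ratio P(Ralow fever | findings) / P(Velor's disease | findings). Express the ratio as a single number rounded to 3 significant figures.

0.155

Posterior odds equal prior odds times the likelihood ratio; only the two competing hypotheses matter.
  Ralow fever: 0.18 × 0.76 × 0.13 × 0.41 = 0.0072914
  Velor's disease: 0.41 × 0.76 × 0.54 × 0.28 = 0.047114
Posterior odds = 0.0072914 / 0.047114 ≈ 0.155.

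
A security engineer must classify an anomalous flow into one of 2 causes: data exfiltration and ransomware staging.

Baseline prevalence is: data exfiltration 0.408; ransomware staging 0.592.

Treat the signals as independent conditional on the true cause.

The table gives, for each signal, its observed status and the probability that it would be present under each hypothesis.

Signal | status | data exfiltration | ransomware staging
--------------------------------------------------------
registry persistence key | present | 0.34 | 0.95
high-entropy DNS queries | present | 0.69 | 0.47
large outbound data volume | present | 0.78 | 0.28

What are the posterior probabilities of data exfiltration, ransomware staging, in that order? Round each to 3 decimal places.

Multiply each prior by the joint likelihood of the signal pattern:
  data exfiltration: 0.408 × 0.34 × 0.69 × 0.78 = 0.074659
  ransomware staging: 0.592 × 0.95 × 0.47 × 0.28 = 0.074012
Marginal likelihood of the evidence = 0.14867.
P(data exfiltration | evidence) = 0.074659 / 0.14867 ≈ 0.502
P(ransomware staging | evidence) = 0.074012 / 0.14867 ≈ 0.498

0.502, 0.498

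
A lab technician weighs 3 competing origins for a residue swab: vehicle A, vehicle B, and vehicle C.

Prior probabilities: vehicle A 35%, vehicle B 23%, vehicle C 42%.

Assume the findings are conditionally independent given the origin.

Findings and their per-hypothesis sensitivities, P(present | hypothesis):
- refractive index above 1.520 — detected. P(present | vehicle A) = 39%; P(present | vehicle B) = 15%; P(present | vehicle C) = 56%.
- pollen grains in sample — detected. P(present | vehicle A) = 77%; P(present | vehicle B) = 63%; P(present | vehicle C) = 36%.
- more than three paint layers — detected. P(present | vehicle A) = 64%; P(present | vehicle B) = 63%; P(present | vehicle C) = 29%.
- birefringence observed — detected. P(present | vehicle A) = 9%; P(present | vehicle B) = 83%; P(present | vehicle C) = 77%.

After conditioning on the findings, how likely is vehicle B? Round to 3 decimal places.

By Bayes' rule with conditional independence, the unnormalized weight for each hypothesis is prior × ∏ likelihoods:
  vehicle A: 0.35 × 0.39 × 0.77 × 0.64 × 0.09 = 0.006054
  vehicle B: 0.23 × 0.15 × 0.63 × 0.63 × 0.83 = 0.011365
  vehicle C: 0.42 × 0.56 × 0.36 × 0.29 × 0.77 = 0.018907
Normalizing constant Z = 0.006054 + 0.011365 + 0.018907 = 0.036327.
P(vehicle B | evidence) = 0.011365 / 0.036327 ≈ 0.313.

0.313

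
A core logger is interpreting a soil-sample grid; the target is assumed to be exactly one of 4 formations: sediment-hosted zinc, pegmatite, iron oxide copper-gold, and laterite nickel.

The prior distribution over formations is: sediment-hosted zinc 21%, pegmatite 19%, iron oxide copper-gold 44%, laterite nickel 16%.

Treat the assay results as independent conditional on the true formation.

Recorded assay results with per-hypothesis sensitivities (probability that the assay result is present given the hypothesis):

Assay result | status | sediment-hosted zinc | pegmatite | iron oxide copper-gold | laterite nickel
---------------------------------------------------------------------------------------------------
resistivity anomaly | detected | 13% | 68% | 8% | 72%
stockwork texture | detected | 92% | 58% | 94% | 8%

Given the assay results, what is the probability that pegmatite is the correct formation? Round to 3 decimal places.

Multiply each prior by the joint likelihood of the assay result pattern:
  sediment-hosted zinc: 0.21 × 0.13 × 0.92 = 0.025116
  pegmatite: 0.19 × 0.68 × 0.58 = 0.074936
  iron oxide copper-gold: 0.44 × 0.08 × 0.94 = 0.033088
  laterite nickel: 0.16 × 0.72 × 0.08 = 0.009216
Marginal likelihood of the evidence = 0.14236.
P(pegmatite | evidence) = 0.074936 / 0.14236 ≈ 0.526.

0.526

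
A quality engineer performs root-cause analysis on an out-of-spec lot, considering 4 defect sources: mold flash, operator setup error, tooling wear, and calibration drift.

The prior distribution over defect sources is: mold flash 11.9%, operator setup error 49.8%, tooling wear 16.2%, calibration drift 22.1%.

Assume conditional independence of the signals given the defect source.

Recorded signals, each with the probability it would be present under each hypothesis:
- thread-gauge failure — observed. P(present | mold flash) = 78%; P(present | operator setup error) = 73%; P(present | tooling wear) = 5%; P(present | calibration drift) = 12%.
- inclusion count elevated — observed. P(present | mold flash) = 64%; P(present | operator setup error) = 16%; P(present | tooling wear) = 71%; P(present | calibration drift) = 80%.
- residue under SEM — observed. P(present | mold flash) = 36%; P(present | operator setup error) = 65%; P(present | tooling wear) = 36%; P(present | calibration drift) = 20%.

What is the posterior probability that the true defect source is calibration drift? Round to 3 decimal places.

0.065

Multiply each prior by the joint likelihood of the signal pattern:
  mold flash: 0.119 × 0.78 × 0.64 × 0.36 = 0.021386
  operator setup error: 0.498 × 0.73 × 0.16 × 0.65 = 0.037808
  tooling wear: 0.162 × 0.05 × 0.71 × 0.36 = 0.0020704
  calibration drift: 0.221 × 0.12 × 0.80 × 0.20 = 0.0042432
Marginal likelihood of the evidence = 0.065507.
P(calibration drift | evidence) = 0.0042432 / 0.065507 ≈ 0.065.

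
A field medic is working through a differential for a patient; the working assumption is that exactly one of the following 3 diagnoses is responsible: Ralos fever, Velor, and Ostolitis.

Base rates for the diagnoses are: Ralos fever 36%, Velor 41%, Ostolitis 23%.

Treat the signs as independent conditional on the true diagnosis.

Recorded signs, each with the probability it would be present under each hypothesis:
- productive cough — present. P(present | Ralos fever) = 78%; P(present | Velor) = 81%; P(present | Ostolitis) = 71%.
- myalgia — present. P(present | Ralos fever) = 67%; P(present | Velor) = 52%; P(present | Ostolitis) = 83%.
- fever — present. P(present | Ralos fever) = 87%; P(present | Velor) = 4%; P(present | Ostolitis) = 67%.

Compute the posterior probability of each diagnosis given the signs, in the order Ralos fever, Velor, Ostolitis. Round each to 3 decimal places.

0.626, 0.026, 0.347

By Bayes' rule with conditional independence, the unnormalized weight for each hypothesis is prior × ∏ likelihoods:
  Ralos fever: 0.36 × 0.78 × 0.67 × 0.87 = 0.16368
  Velor: 0.41 × 0.81 × 0.52 × 0.04 = 0.0069077
  Ostolitis: 0.23 × 0.71 × 0.83 × 0.67 = 0.090811
The unnormalized weights sum to 0.2614.
P(Ralos fever | evidence) = 0.16368 / 0.2614 ≈ 0.626
P(Velor | evidence) = 0.0069077 / 0.2614 ≈ 0.026
P(Ostolitis | evidence) = 0.090811 / 0.2614 ≈ 0.347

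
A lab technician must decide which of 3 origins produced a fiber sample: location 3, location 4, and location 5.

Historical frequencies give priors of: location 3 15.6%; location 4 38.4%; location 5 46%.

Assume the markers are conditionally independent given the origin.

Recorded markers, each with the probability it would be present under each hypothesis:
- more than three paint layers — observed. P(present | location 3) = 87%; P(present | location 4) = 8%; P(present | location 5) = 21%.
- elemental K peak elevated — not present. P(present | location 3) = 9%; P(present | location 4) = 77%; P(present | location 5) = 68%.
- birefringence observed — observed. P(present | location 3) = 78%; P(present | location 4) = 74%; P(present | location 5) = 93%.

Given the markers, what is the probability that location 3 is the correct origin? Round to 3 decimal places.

Multiply each prior by the joint likelihood of the marker pattern (using 1 − P(present | H) for each absent marker):
  location 3: 0.156 × 0.87 × (1 − 0.09) × 0.78 = 0.096334
  location 4: 0.384 × 0.08 × (1 − 0.77) × 0.74 = 0.0052285
  location 5: 0.460 × 0.21 × (1 − 0.68) × 0.93 = 0.028748
The unnormalized weights sum to 0.13031.
P(location 3 | evidence) = 0.096334 / 0.13031 ≈ 0.739.

0.739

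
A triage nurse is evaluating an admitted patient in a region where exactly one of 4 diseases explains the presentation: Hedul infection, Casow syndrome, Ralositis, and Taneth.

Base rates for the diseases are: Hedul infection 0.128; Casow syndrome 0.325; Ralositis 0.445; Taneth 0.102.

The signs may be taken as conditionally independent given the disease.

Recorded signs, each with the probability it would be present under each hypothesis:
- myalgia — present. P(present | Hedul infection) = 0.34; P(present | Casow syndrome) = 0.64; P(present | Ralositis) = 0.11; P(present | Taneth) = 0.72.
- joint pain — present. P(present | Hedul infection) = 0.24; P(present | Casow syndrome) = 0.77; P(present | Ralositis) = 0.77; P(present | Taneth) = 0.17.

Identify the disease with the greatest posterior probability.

Multiply each prior by the joint likelihood of the sign pattern:
  Hedul infection: 0.128 × 0.34 × 0.24 = 0.010445
  Casow syndrome: 0.325 × 0.64 × 0.77 = 0.16016
  Ralositis: 0.445 × 0.11 × 0.77 = 0.037692
  Taneth: 0.102 × 0.72 × 0.17 = 0.012485
Marginal likelihood of the evidence = 0.22078.
P(Hedul infection | evidence) ≈ 0.010445 / 0.22078 ≈ 0.047
P(Casow syndrome | evidence) ≈ 0.16016 / 0.22078 ≈ 0.725
P(Ralositis | evidence) ≈ 0.037692 / 0.22078 ≈ 0.171
P(Taneth | evidence) ≈ 0.012485 / 0.22078 ≈ 0.057
The largest is 0.725, so Casow syndrome is most probable.

Casow syndrome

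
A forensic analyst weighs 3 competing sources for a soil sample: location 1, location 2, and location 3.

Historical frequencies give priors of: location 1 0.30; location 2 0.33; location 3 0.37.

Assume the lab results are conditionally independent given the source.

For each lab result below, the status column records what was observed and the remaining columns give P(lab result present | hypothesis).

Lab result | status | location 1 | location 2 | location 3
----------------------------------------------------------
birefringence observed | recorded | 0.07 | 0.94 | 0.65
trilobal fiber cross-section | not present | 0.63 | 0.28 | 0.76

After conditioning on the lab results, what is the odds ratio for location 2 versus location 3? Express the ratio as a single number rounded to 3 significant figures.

3.87

The normalizing constant cancels in an odds ratio, so compute prior × likelihood for the two hypotheses only (using 1 − P(present | H) for each absent lab result):
  location 2: 0.33 × 0.94 × (1 − 0.28) = 0.22334
  location 3: 0.37 × 0.65 × (1 − 0.76) = 0.05772
Odds(location 2 : location 3) = 0.22334 / 0.05772 ≈ 3.87.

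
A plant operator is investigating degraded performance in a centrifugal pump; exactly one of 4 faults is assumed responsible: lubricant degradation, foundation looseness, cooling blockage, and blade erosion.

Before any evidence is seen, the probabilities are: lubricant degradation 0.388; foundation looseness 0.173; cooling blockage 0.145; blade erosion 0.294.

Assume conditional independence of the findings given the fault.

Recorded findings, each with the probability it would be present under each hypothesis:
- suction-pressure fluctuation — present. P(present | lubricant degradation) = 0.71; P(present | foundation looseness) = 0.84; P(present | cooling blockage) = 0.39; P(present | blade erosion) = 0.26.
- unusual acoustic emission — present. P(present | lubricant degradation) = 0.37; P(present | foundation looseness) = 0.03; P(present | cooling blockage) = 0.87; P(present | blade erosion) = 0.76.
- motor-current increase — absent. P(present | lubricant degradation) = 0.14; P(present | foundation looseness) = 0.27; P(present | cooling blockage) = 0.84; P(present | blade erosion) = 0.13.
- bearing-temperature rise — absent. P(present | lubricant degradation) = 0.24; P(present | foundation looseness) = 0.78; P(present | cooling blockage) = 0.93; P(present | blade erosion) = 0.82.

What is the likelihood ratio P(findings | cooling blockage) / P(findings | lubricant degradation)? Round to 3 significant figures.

0.0221

Joint likelihood of the evidence pattern under each hypothesis (using 1 − P(present | H) for each absent finding):
  cooling blockage: 0.39 × 0.87 × (1 − 0.84) × (1 − 0.93) = 0.0038002
  lubricant degradation: 0.71 × 0.37 × (1 − 0.14) × (1 − 0.24) = 0.1717
Bayes factor = 0.0038002 / 0.1717 ≈ 0.0221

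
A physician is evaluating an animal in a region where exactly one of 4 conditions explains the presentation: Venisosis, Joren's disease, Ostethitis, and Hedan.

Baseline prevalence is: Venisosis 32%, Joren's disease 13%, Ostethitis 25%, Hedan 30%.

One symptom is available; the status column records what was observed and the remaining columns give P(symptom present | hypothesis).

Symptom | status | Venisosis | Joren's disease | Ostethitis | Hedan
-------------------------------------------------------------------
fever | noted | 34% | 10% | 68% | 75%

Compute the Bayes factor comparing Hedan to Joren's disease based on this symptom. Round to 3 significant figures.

7.50

The Bayes factor is the ratio of the two likelihoods.
  Hedan: 0.75
  Joren's disease: 0.1
Bayes factor = 0.75 / 0.1 ≈ 7.50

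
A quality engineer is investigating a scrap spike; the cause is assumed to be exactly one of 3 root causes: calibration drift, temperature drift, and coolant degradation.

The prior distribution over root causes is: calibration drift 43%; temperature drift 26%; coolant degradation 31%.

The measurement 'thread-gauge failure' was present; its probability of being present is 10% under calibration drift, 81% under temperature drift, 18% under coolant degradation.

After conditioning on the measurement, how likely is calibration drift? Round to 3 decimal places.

0.139

By Bayes' rule, the unnormalized weight for each hypothesis is prior × likelihood:
  calibration drift: 0.43 × 0.10 = 0.043
  temperature drift: 0.26 × 0.81 = 0.2106
  coolant degradation: 0.31 × 0.18 = 0.0558
Normalizing constant Z = 0.043 + 0.2106 + 0.0558 = 0.3094.
P(calibration drift | evidence) = 0.043 / 0.3094 ≈ 0.139.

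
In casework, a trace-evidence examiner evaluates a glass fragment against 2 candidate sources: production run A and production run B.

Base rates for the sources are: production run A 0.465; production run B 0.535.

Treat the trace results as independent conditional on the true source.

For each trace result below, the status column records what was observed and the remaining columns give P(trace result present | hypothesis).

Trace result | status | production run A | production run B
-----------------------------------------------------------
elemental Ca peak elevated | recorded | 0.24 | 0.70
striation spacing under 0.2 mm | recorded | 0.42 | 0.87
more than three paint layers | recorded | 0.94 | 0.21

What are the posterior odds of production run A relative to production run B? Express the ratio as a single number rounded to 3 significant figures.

0.644

Posterior odds equal prior odds times the likelihood ratio; only the two competing hypotheses matter.
  production run A: 0.465 × 0.24 × 0.42 × 0.94 = 0.04406
  production run B: 0.535 × 0.70 × 0.87 × 0.21 = 0.068421
Odds(production run A : production run B) = 0.04406 / 0.068421 ≈ 0.644.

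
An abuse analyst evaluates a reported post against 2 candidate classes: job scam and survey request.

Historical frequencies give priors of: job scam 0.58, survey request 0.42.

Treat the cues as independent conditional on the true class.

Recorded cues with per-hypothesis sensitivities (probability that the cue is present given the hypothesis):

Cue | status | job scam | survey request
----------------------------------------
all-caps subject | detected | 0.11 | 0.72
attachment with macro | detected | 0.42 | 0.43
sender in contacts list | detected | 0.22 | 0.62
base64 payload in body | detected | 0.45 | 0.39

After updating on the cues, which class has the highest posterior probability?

Multiply each prior by the joint likelihood of the cue pattern:
  job scam: 0.58 × 0.11 × 0.42 × 0.22 × 0.45 = 0.0026528
  survey request: 0.42 × 0.72 × 0.43 × 0.62 × 0.39 = 0.031442
Normalizing constant Z = 0.0026528 + 0.031442 = 0.034095.
P(job scam | evidence) ≈ 0.0026528 / 0.034095 ≈ 0.078
P(survey request | evidence) ≈ 0.031442 / 0.034095 ≈ 0.922
The largest is 0.922, so survey request is most probable.

survey request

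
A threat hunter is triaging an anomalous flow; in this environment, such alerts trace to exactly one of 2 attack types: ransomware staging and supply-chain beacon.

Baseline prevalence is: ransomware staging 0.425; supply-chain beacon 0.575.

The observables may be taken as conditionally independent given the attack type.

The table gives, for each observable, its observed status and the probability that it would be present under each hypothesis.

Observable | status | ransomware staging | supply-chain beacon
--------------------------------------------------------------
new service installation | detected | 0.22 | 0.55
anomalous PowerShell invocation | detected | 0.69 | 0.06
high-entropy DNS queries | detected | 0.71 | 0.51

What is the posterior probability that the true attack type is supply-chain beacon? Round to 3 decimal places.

By Bayes' rule with conditional independence, the unnormalized weight for each hypothesis is prior × ∏ likelihoods:
  ransomware staging: 0.425 × 0.22 × 0.69 × 0.71 = 0.045806
  supply-chain beacon: 0.575 × 0.55 × 0.06 × 0.51 = 0.0096773
The unnormalized weights sum to 0.055483.
P(supply-chain beacon | evidence) = 0.0096773 / 0.055483 ≈ 0.174.

0.174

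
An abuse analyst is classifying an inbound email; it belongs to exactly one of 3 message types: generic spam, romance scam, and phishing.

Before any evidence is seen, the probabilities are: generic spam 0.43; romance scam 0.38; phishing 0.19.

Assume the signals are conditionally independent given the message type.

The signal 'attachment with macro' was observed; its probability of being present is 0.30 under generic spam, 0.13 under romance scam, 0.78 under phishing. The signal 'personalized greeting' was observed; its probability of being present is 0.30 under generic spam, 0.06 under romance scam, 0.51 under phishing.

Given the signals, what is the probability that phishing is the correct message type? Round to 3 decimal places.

For each hypothesis, the unnormalized posterior weight is prior × product of the signal likelihoods:
  generic spam: 0.43 × 0.30 × 0.30 = 0.0387
  romance scam: 0.38 × 0.13 × 0.06 = 0.002964
  phishing: 0.19 × 0.78 × 0.51 = 0.075582
Normalizing constant Z = 0.0387 + 0.002964 + 0.075582 = 0.11725.
P(phishing | evidence) = 0.075582 / 0.11725 ≈ 0.645.

0.645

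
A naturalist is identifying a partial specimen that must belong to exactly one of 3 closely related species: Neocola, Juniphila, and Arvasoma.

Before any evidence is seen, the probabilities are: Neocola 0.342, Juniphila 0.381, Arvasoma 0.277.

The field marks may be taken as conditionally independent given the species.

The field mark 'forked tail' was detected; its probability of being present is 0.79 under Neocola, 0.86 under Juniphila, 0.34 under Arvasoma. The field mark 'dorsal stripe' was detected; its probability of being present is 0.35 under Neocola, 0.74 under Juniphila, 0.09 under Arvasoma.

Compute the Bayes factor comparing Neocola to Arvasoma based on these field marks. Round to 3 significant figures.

9.04

The Bayes factor is the ratio of the joint likelihoods of the field mark pattern under the two hypotheses.
  Neocola: 0.79 × 0.35 = 0.2765
  Arvasoma: 0.34 × 0.09 = 0.0306
Bayes factor = 0.2765 / 0.0306 ≈ 9.04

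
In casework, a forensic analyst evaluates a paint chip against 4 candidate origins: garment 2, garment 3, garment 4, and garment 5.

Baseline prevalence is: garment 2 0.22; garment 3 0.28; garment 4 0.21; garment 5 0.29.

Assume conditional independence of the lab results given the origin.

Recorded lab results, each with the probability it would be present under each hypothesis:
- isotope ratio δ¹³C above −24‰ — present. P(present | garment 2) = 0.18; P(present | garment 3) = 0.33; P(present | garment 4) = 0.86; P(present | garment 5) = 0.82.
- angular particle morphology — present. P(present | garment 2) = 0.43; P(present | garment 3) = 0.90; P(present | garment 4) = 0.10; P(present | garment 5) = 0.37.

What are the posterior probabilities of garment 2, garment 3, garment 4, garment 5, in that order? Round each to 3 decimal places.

For each hypothesis, the unnormalized posterior weight is prior × product of the lab result likelihoods:
  garment 2: 0.22 × 0.18 × 0.43 = 0.017028
  garment 3: 0.28 × 0.33 × 0.90 = 0.08316
  garment 4: 0.21 × 0.86 × 0.10 = 0.01806
  garment 5: 0.29 × 0.82 × 0.37 = 0.087986
Marginal likelihood of the evidence = 0.20623.
P(garment 2 | evidence) = 0.017028 / 0.20623 ≈ 0.083
P(garment 3 | evidence) = 0.08316 / 0.20623 ≈ 0.403
P(garment 4 | evidence) = 0.01806 / 0.20623 ≈ 0.088
P(garment 5 | evidence) = 0.087986 / 0.20623 ≈ 0.427

0.083, 0.403, 0.088, 0.427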